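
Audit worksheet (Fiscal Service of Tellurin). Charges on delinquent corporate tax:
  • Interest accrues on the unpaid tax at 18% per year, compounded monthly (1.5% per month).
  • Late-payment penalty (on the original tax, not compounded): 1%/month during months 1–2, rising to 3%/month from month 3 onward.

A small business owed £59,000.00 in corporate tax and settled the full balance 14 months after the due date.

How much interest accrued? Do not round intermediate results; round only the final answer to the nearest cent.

Interest: £59,000.00 × ((1 + 0.015)^14 − 1) = £59,000.00 × 0.2317557… = £13,673.5881…

£13,673.59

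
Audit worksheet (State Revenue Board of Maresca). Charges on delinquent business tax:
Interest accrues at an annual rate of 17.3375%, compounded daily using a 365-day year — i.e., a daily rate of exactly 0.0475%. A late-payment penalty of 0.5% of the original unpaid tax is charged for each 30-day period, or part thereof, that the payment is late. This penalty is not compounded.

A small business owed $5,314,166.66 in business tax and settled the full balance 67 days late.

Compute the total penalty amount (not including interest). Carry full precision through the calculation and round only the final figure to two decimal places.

$79,712.50

Penalty periods: ⌈67/30⌉ = 3; penalty = 3 × 0.5% × $5,314,166.66 = $79,712.50…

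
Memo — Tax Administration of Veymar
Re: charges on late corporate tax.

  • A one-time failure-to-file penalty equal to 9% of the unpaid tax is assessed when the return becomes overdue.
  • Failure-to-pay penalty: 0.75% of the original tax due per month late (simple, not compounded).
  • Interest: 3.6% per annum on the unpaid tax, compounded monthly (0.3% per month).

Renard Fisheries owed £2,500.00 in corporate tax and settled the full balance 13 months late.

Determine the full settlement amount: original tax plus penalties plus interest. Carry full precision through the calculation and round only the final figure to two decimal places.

£3,068.02

Failure-to-file penalty: 9% × £2,500.00 = £225.00
Failure-to-pay penalty: 13 × 0.75% × £2,500.00 = £243.75
Interest: £2,500.00 × ((1 + 0.003)^13 − 1) = £2,500.00 × 0.0397098… = £99.2745…
Total = £2,500.00 + £468.7500 + £99.2745… = £3,068.02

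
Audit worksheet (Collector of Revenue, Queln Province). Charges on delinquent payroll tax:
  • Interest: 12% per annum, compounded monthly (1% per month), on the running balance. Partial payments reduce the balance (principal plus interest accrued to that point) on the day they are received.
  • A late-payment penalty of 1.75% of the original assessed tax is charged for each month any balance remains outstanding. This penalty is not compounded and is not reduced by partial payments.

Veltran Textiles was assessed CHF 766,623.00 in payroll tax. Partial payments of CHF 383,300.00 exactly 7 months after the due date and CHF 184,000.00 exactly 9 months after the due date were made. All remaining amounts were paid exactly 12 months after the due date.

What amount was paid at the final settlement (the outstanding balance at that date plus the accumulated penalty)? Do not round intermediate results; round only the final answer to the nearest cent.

CHF 432,413.28

Balance at month 7: CHF 766,623.0000 × (1 + 0.01)^7 = CHF 821,923.6200…
After CHF 383,300.00 payment: CHF 821,923.6200… − CHF 383,300.00 = CHF 438,623.6200…
Balance at month 9: CHF 438,623.6200… × (1 + 0.01)^2 = CHF 447,439.9548…
After CHF 184,000.00 payment: CHF 447,439.9548… − CHF 184,000.00 = CHF 263,439.9548…
Balance at month 12: CHF 263,439.9548… × (1 + 0.01)^3 = CHF 271,422.4489…
Penalty: 12 × 1.75% × CHF 766,623.00 = CHF 160,990.83
Final settlement = outstanding balance + penalty = CHF 271,422.4489… + CHF 160,990.83 = CHF 432,413.28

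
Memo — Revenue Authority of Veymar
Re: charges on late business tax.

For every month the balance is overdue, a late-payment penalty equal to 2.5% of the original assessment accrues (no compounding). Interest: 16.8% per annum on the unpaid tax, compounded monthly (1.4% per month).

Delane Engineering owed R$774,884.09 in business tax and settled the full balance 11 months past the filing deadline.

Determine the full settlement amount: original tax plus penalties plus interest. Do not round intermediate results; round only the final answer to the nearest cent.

Late-payment penalty: 11 × 2.5% × R$774,884.09 = R$213,093.12…
Interest: R$774,884.09 × ((1 + 0.014)^11 − 1) = R$774,884.09 × 0.1652457… = R$128,046.2556…
Total = R$774,884.09 + R$213,093.1248… + R$128,046.2556… = R$1,116,023.47

R$1,116,023.47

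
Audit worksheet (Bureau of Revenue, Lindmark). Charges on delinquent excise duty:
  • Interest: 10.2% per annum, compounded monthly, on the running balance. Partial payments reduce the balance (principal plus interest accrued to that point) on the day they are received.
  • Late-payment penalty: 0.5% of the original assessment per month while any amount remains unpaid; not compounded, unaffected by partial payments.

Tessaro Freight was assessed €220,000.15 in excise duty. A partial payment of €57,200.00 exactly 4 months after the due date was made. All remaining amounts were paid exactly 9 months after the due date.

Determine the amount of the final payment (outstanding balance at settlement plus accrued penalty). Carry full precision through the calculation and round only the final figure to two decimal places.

Monthly rate = 10.2% ÷ 12 = 0.85%
Balance at month 4: €220,000.1500 × (1 + 0.0085)^4 = €227,576.0667…
After €57,200.00 payment: €227,576.0667… − €57,200.00 = €170,376.0667…
Balance at month 9: €170,376.0667… × (1 + 0.0085)^5 = €177,741.1971…
Penalty: 9 × 0.5% × €220,000.15 = €9,900.01…
Final settlement = outstanding balance + penalty = €177,741.1971… + €9,900.01… = €187,641.20

€187,641.20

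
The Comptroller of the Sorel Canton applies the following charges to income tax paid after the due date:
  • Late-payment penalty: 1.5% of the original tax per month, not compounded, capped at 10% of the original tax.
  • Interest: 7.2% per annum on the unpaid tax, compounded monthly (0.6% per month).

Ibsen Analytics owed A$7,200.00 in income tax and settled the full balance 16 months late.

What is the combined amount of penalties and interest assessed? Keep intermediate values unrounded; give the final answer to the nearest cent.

Penalty (uncapped): 16 × 1.5% × A$7,200.00 = A$1,728.00; cap = 10% × A$7,200.00 = A$720.00 → penalty = A$720.00
Interest: A$7,200.00 × ((1 + 0.006)^16 − 1) = A$7,200.00 × 0.1004434… = A$723.1921…
Penalties + interest = A$720.0000 + A$723.1921… = A$1,443.19

A$1,443.19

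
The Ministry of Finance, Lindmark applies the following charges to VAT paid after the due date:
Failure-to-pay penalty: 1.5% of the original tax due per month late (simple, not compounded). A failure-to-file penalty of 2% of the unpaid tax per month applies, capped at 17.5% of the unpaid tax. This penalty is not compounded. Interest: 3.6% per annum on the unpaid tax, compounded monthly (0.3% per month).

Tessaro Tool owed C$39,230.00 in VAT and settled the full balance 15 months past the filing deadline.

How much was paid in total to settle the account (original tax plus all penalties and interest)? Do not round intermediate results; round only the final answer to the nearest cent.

C$56,724.91

Failure-to-file: 15 × 2% × C$39,230.00 = C$11,769.00, capped at 17.5% × C$39,230.00 = C$6,865.25
Failure-to-pay penalty = 1.5% × C$39,230.00 × 15 mo = C$8,826.75
Interest: C$39,230.00 × ((1 + 0.003)^15 − 1) = C$39,230.00 × 0.0459574… = C$1,802.9087…
Total = C$39,230.00 + C$15,692.0000 + C$1,802.9087… = C$56,724.91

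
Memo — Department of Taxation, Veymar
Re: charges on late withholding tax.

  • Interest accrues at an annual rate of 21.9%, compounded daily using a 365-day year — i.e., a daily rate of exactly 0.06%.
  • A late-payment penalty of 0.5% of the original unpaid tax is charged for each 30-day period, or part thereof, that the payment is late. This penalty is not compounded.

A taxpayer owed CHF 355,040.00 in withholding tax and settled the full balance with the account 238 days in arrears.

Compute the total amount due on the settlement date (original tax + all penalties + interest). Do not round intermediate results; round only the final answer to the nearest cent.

CHF 423,722.38

Penalty periods: ⌈238/30⌉ = 8; penalty = 8 × 0.5% × CHF 355,040.00 = CHF 14,201.60
Interest: CHF 355,040.00 × ((1 + 0.0006)^238 − 1) = CHF 355,040.00 × 0.15344968… = CHF 54,480.7757…
Total = CHF 355,040.00 + CHF 14,201.6000 + CHF 54,480.7757… = CHF 423,722.38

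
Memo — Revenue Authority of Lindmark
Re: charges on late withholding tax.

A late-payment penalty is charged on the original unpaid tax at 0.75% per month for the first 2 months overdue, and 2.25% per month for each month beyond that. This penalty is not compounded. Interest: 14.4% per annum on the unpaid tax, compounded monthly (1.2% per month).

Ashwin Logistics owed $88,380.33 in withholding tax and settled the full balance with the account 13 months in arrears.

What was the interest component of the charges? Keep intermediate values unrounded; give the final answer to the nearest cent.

$14,825.04

Interest: $88,380.33 × ((1 + 0.012)^13 − 1) = $88,380.33 × 0.1677414… = $14,825.0367…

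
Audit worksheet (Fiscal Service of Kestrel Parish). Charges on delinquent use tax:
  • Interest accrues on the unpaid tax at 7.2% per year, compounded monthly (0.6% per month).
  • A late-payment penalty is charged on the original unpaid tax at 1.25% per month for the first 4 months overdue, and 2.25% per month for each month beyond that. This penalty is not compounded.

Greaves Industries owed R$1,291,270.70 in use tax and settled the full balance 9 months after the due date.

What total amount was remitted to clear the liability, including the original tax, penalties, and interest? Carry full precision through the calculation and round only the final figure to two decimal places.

R$1,572,527.93

Penalty, months 1–4: 4 × 1.25% × R$1,291,270.70 = R$64,563.54…
Penalty, months 5–9: 5 × 2.25% × R$1,291,270.70 = R$145,267.95…
Interest: R$1,291,270.70 × ((1 + 0.006)^9 − 1) = R$1,291,270.70 × 0.0553143… = R$71,425.7456…
Total = R$1,291,270.70 + R$209,831.4888… + R$71,425.7456… = R$1,572,527.93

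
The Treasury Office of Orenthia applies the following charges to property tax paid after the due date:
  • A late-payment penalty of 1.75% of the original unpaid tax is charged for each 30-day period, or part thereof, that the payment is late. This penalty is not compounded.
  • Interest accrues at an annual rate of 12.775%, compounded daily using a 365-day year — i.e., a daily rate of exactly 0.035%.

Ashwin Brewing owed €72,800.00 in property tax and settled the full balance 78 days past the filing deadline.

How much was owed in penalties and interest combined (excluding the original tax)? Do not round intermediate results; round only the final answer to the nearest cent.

€5,836.46

Penalty periods: ⌈78/30⌉ = 3; penalty = 3 × 1.75% × €72,800.00 = €3,822.00
Interest: €72,800.00 × ((1 + 0.00035)^78 − 1) = €72,800.00 × 0.02767115… = €2,014.4598…
Penalties + interest = €3,822.0000 + €2,014.4598… = €5,836.46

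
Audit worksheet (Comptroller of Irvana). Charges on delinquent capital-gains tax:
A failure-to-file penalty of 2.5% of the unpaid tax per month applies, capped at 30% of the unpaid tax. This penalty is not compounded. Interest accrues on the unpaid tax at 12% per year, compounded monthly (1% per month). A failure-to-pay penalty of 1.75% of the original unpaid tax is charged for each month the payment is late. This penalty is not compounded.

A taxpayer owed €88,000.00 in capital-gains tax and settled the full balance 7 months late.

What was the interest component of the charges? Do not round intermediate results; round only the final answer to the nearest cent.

€6,347.91

Interest: €88,000.00 × ((1 + 0.01)^7 − 1) = €88,000.00 × 0.0721354… = €6,347.9110…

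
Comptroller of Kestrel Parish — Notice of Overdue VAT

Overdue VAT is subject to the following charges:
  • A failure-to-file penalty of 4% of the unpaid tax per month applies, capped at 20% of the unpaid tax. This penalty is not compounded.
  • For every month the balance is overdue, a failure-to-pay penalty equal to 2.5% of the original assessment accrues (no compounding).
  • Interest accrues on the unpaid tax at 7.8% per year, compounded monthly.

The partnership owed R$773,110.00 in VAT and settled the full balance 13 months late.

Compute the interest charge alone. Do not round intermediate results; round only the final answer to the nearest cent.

R$67,937.30

Interest (7.8%/yr ÷ 12 = 0.65%/month): R$773,110.00 × ((1 + 0.0065)^13 − 1) = R$67,937.2996…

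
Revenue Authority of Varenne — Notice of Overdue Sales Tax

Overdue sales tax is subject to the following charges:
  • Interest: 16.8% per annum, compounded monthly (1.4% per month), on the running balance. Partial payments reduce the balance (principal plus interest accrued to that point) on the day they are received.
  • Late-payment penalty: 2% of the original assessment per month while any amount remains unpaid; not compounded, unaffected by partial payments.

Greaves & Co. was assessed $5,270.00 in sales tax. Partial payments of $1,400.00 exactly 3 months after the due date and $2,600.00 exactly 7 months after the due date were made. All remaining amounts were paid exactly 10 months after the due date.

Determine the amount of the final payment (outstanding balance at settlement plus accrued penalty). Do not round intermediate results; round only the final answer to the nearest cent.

$2,856.23

Balance at month 3: $5,270.0000 × (1 + 0.014)^3 = $5,494.4532…
After $1,400.00 payment: $5,494.4532… − $1,400.00 = $4,094.4532…
Balance at month 7: $4,094.4532… × (1 + 0.014)^4 = $4,328.6028…
After $2,600.00 payment: $4,328.6028… − $2,600.00 = $1,728.6028…
Balance at month 10: $1,728.6028… × (1 + 0.014)^3 = $1,802.2253…
Penalty: 10 × 2% × $5,270.00 = $1,054.00
Final settlement = outstanding balance + penalty = $1,802.2253… + $1,054.00 = $2,856.23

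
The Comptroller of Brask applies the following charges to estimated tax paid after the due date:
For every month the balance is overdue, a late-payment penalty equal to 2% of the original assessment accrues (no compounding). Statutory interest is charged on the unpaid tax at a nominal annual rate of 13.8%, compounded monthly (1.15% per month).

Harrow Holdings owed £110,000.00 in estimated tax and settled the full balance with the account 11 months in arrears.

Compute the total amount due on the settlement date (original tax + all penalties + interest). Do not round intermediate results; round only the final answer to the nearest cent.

Late-payment penalty: 11 × 2% × £110,000.00 = £24,200.00
Interest: £110,000.00 × ((1 + 0.0115)^11 − 1) = £110,000.00 × 0.1340306… = £14,743.3616…
Total = £110,000.00 + £24,200.0000 + £14,743.3616… = £148,943.36

£148,943.36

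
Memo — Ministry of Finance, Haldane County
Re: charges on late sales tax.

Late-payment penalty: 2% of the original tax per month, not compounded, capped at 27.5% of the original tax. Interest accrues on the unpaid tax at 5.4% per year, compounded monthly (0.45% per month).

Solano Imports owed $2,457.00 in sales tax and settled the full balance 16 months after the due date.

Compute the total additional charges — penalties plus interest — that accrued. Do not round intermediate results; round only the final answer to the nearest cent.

$858.68

Penalty (uncapped): 16 × 2% × $2,457.00 = $786.24; cap = 27.5% × $2,457.00 = $675.68… → penalty = $675.68…
Interest: $2,457.00 × ((1 + 0.0045)^16 − 1) = $2,457.00 × 0.0744818… = $183.0017…
Penalties + interest = $675.6750 + $183.0017… = $858.68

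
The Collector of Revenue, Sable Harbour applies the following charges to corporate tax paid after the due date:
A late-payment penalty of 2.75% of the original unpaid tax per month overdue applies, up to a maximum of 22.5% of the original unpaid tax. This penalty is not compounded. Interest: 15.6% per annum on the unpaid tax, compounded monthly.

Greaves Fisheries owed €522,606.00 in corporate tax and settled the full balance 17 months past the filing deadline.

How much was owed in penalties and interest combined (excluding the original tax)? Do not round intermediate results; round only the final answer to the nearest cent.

€245,911.36

Penalty (uncapped): 17 × 2.75% × €522,606.00 = €244,318.31…; cap = 22.5% × €522,606.00 = €117,586.35 → penalty = €117,586.35
Interest (15.6%/yr ÷ 12 = 1.3%/month): €522,606.00 × ((1 + 0.013)^17 − 1) = €128,325.0116…
Penalties + interest = €117,586.3500 + €128,325.0116… = €245,911.36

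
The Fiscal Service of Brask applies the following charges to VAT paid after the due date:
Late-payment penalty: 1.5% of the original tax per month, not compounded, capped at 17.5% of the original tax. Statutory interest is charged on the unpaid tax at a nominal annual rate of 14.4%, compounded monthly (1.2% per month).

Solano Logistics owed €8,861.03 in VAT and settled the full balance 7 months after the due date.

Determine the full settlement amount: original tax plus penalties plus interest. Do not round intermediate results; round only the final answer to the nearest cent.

Penalty: 7 × 1.5% × €8,861.03 = €930.41… (below the 17.5% cap of €1,550.68…)
Interest: €8,861.03 × ((1 + 0.012)^7 − 1) = €8,861.03 × 0.0870852… = €771.6647…
Total = €8,861.03 + €930.4082… + €771.6647… = €10,563.10

€10,563.10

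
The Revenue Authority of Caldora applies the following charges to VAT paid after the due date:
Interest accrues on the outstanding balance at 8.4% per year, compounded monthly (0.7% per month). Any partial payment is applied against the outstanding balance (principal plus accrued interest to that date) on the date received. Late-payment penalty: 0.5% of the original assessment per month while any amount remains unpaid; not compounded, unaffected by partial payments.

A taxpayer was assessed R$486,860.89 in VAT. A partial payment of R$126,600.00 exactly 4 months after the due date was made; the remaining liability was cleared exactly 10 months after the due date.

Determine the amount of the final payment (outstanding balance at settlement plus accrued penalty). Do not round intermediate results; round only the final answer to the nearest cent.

R$414,366.89

Balance at month 4: R$486,860.8900 × (1 + 0.007)^4 = R$500,636.8012…
After R$126,600.00 payment: R$500,636.8012… − R$126,600.00 = R$374,036.8012…
Balance at month 10: R$374,036.8012… × (1 + 0.007)^6 = R$390,023.8433…
Penalty: 10 × 0.5% × R$486,860.89 = R$24,343.04…
Final settlement = outstanding balance + penalty = R$390,023.8433… + R$24,343.04… = R$414,366.89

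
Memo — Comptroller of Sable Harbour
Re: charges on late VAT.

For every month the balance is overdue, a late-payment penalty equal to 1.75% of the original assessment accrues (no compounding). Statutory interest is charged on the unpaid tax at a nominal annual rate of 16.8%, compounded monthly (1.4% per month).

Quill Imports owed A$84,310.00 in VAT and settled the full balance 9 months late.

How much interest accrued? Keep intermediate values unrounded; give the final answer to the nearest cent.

A$11,237.80

Interest: A$84,310.00 × ((1 + 0.014)^9 − 1) = A$84,310.00 × 0.1332914… = A$11,237.7983…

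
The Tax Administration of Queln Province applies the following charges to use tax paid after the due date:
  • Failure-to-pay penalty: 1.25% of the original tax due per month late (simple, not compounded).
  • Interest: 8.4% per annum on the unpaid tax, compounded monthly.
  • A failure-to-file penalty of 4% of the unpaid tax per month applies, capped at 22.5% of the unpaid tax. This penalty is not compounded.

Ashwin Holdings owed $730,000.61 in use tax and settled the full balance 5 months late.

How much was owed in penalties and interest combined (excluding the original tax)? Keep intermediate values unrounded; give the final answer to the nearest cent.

Failure-to-file: 5 × 4% × $730,000.61 = $146,000.12… (under the 22.5% cap)
Failure-to-pay penalty: 5 × 1.25% × $730,000.61 = $45,625.04…
Interest (8.4%/yr ÷ 12 = 0.7%/month): $730,000.61 × ((1 + 0.007)^5 − 1) = $25,910.2343…
Penalties + interest = $191,625.1601… + $25,910.2343… = $217,535.39

$217,535.39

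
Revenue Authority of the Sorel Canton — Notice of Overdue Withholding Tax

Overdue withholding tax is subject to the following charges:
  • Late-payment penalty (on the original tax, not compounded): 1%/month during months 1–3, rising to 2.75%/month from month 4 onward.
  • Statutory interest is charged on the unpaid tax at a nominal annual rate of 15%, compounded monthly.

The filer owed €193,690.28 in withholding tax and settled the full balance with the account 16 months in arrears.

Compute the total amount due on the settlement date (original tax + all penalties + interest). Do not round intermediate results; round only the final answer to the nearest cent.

Penalty, months 1–3: 3 × 1% × €193,690.28 = €5,810.71…
Penalty, months 4–16: 13 × 2.75% × €193,690.28 = €69,244.28…
Interest (15%/yr ÷ 12 = 1.25%/month): €193,690.28 × ((1 + 0.0125)^16 − 1) = €42,590.4681…
Total = €193,690.28 + €75,054.9835 + €42,590.4681… = €311,335.73

€311,335.73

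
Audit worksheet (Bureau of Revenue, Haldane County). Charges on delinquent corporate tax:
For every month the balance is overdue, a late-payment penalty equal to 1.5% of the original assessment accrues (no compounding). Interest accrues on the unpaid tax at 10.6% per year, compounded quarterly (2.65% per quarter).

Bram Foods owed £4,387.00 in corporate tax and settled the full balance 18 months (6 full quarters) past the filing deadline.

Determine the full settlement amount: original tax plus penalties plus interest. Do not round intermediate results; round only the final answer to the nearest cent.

Late-payment penalty: 18 × 1.5% × £4,387.00 = £1,184.49
Interest: £4,387.00 × ((1 + 0.0265)^6 − 1) = £4,387.00 × 0.1699134… = £745.4102…
Total = £4,387.00 + £1,184.4900 + £745.4102… = £6,316.90

£6,316.90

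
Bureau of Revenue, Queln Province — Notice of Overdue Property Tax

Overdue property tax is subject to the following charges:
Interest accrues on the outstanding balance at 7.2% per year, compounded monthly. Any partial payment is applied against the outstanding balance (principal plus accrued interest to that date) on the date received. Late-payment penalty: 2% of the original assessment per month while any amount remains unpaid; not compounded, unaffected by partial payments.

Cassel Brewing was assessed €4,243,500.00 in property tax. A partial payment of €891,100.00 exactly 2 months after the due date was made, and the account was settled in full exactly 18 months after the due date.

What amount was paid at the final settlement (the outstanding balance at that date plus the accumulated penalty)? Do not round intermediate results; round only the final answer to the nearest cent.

€5,272,991.18

Monthly rate = 7.2% ÷ 12 = 0.6%
Balance at month 2: €4,243,500.0000 × (1 + 0.006)^2 = €4,294,574.7660
After €891,100.00 payment: €4,294,574.7660 − €891,100.00 = €3,403,474.7660
Balance at month 18: €3,403,474.7660 × (1 + 0.006)^16 = €3,745,331.1836…
Penalty: 18 × 2% × €4,243,500.00 = €1,527,660.00
Final settlement = outstanding balance + penalty = €3,745,331.1836… + €1,527,660.00 = €5,272,991.18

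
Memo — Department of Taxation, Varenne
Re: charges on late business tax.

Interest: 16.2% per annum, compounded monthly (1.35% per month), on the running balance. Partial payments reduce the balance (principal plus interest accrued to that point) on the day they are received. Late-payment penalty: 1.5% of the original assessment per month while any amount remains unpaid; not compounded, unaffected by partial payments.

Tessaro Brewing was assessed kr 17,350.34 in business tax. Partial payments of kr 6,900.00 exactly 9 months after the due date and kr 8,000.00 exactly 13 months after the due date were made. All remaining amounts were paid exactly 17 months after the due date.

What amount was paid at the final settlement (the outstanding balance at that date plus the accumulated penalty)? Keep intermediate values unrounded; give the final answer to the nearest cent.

kr 10,094.87

Balance at month 9: kr 17,350.3400 × (1 + 0.0135)^9 = kr 19,575.9013…
After kr 6,900.00 payment: kr 19,575.9013… − kr 6,900.00 = kr 12,675.9013…
Balance at month 13: kr 12,675.9013… × (1 + 0.0135)^4 = kr 13,374.3863…
After kr 8,000.00 payment: kr 13,374.3863… − kr 8,000.00 = kr 5,374.3863…
Balance at month 17: kr 5,374.3863… × (1 + 0.0135)^4 = kr 5,670.5331…
Penalty: 17 × 1.5% × kr 17,350.34 = kr 4,424.34…
Final settlement = outstanding balance + penalty = kr 5,670.5331… + kr 4,424.34… = kr 10,094.87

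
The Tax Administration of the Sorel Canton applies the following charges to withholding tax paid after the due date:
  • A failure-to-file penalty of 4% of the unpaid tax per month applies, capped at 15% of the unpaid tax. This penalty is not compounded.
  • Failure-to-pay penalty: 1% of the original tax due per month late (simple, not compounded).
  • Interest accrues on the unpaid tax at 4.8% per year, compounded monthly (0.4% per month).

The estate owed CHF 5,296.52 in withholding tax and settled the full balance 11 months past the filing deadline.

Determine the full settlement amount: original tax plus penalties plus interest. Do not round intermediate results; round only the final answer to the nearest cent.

Failure-to-file: 11 × 4% × CHF 5,296.52 = CHF 2,330.47…, capped at 15% × CHF 5,296.52 = CHF 794.48…
Failure-to-pay penalty = 1% × CHF 5,296.52 × 11 mo = CHF 582.62…
Interest: CHF 5,296.52 × ((1 + 0.004)^11 − 1) = CHF 5,296.52 × 0.0448906… = CHF 237.7642…
Total = CHF 5,296.52 + CHF 1,377.0952 + CHF 237.7642… = CHF 6,911.38

CHF 6,911.38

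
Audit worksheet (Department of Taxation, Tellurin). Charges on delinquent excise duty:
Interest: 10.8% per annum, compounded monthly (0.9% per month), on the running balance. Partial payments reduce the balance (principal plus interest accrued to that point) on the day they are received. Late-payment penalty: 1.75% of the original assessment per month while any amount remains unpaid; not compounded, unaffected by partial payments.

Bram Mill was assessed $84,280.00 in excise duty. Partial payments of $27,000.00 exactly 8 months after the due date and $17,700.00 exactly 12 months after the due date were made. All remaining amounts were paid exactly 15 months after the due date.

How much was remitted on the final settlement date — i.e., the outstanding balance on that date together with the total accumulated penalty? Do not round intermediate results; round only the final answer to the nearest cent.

Balance at month 8: $84,280.0000 × (1 + 0.009)^8 = $90,542.7867…
After $27,000.00 payment: $90,542.7867… − $27,000.00 = $63,542.7867…
Balance at month 12: $63,542.7867… × (1 + 0.009)^4 = $65,861.3945…
After $17,700.00 payment: $65,861.3945… − $17,700.00 = $48,161.3945…
Balance at month 15: $48,161.3945… × (1 + 0.009)^3 = $49,473.4905…
Penalty: 15 × 1.75% × $84,280.00 = $22,123.50
Final settlement = outstanding balance + penalty = $49,473.4905… + $22,123.50 = $71,596.99

$71,596.99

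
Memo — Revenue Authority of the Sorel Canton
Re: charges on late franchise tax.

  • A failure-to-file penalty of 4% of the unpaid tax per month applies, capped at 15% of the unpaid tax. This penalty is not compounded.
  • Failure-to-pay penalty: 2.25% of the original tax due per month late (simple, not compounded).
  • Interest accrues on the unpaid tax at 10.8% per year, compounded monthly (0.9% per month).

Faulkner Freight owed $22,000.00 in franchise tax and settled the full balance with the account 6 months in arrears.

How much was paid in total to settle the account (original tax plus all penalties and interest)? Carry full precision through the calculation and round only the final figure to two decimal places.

$29,485.05

Failure-to-file: 6 × 4% × $22,000.00 = $5,280.00, capped at 15% × $22,000.00 = $3,300.00
Failure-to-pay penalty: 6 × 2.25% × $22,000.00 = $2,970.00
Interest: $22,000.00 × ((1 + 0.009)^6 − 1) = $22,000.00 × 0.0552297… = $1,215.0529…
Total = $22,000.00 + $6,270.0000 + $1,215.0529… = $29,485.05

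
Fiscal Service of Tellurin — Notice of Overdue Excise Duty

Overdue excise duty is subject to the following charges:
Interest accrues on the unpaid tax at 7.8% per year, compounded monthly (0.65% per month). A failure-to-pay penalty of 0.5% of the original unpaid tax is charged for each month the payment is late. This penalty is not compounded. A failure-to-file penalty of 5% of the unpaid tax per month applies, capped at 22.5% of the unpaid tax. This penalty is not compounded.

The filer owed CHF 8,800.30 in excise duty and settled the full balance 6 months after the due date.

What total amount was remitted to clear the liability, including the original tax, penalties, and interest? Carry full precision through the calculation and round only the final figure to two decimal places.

CHF 11,393.21

Failure-to-file: 6 × 5% × CHF 8,800.30 = CHF 2,640.09, capped at 22.5% × CHF 8,800.30 = CHF 1,980.07…
Failure-to-pay penalty: 6 × 0.5% × CHF 8,800.30 = CHF 264.01…
Interest: CHF 8,800.30 × ((1 + 0.0065)^6 − 1) = CHF 8,800.30 × 0.0396393… = CHF 348.8375…
Total = CHF 8,800.30 + CHF 2,244.0765 + CHF 348.8375… = CHF 11,393.21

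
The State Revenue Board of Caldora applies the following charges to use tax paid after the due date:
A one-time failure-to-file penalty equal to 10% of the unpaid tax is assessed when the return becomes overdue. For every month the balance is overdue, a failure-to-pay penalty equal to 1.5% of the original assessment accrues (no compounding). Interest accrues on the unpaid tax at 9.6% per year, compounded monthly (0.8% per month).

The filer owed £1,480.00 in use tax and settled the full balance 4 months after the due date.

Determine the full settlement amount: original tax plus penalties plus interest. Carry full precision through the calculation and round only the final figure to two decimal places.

Failure-to-file penalty: 10% × £1,480.00 = £148.00
Failure-to-pay penalty: 4 × 1.5% × £1,480.00 = £88.80
Interest: £1,480.00 × ((1 + 0.008)^4 − 1) = £1,480.00 × 0.0323861… = £47.9314…
Total = £1,480.00 + £236.8000 + £47.9314… = £1,764.73

£1,764.73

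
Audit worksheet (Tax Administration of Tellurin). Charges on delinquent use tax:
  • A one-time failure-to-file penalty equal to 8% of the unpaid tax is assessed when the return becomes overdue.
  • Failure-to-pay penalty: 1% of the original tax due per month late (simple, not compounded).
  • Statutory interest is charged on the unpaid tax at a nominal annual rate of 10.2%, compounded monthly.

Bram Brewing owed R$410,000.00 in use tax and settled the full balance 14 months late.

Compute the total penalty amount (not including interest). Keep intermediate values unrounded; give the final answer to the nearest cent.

Failure-to-file penalty: 8% × R$410,000.00 = R$32,800.00
Failure-to-pay penalty = 1% × R$410,000.00 × 14 mo = R$57,400.00
Total penalty = R$32,800.00 + R$57,400.00 = R$90,200.00

R$90,200.00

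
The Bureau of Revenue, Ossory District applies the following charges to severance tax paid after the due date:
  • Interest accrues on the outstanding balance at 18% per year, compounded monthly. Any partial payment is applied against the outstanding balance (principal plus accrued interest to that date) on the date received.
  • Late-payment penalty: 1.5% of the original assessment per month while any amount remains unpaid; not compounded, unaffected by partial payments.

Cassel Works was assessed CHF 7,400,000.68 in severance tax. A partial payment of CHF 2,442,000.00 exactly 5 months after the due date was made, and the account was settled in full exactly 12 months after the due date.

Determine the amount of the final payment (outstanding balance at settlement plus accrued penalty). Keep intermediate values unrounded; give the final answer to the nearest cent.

Monthly rate = 18% ÷ 12 = 1.5%
Balance at month 5: CHF 7,400,000.6800 × (1 + 0.015)^5 = CHF 7,971,902.3613…
After CHF 2,442,000.00 payment: CHF 7,971,902.3613… − CHF 2,442,000.00 = CHF 5,529,902.3613…
Balance at month 12: CHF 5,529,902.3613… × (1 + 0.015)^7 = CHF 6,137,334.0045…
Penalty: 12 × 1.5% × CHF 7,400,000.68 = CHF 1,332,000.12…
Final settlement = outstanding balance + penalty = CHF 6,137,334.0045… + CHF 1,332,000.12… = CHF 7,469,334.13

CHF 7,469,334.13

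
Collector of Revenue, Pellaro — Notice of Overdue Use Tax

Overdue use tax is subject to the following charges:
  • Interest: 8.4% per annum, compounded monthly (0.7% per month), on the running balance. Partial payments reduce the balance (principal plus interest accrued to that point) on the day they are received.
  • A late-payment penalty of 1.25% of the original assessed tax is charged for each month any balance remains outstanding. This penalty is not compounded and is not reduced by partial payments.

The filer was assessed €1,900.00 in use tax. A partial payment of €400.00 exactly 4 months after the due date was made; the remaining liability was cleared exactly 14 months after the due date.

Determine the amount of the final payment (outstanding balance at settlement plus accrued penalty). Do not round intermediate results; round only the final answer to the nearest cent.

€1,998.52

Balance at month 4: €1,900.0000 × (1 + 0.007)^4 = €1,953.7612…
After €400.00 payment: €1,953.7612… − €400.00 = €1,553.7612…
Balance at month 14: €1,553.7612… × (1 + 0.007)^10 = €1,666.0153…
Penalty: 14 × 1.25% × €1,900.00 = €332.50
Final settlement = outstanding balance + penalty = €1,666.0153… + €332.50 = €1,998.52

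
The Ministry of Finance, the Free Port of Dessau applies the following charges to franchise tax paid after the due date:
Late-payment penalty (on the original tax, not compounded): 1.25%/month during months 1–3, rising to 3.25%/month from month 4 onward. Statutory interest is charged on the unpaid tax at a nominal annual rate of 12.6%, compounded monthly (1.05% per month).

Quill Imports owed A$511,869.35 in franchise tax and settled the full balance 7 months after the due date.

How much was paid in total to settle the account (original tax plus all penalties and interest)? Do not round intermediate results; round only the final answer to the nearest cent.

A$636,435.93

Penalty, months 1–3: 3 × 1.25% × A$511,869.35 = A$19,195.10…
Penalty, months 4–7: 4 × 3.25% × A$511,869.35 = A$66,543.02…
Interest: A$511,869.35 × ((1 + 0.0105)^7 − 1) = A$511,869.35 × 0.0758562… = A$38,828.4612…
Total = A$511,869.35 + A$85,738.1161… + A$38,828.4612… = A$636,435.93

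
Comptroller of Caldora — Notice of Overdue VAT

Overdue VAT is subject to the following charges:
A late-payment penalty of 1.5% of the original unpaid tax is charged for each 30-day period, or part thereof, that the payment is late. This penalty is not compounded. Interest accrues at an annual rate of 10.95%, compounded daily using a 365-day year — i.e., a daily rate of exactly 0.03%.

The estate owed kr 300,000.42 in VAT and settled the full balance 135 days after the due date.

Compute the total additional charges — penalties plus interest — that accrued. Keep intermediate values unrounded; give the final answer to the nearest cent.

kr 34,897.54

Penalty periods: ⌈135/30⌉ = 5; penalty = 5 × 1.5% × kr 300,000.42 = kr 22,500.03…
Interest: kr 300,000.42 × ((1 + 0.0003)^135 − 1) = kr 300,000.42 × 0.04132498… = kr 12,397.5128…
Penalties + interest = kr 22,500.0315 + kr 12,397.5128… = kr 34,897.54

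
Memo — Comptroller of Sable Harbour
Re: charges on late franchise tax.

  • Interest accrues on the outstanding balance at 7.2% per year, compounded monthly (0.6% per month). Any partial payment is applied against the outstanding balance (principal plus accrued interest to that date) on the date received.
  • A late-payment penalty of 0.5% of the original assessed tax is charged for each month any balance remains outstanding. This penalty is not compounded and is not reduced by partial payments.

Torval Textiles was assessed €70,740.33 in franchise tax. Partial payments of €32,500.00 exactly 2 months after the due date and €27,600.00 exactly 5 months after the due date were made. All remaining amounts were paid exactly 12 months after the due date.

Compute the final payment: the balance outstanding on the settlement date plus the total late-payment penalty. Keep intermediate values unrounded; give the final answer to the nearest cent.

€16,965.76

Balance at month 2: €70,740.3300 × (1 + 0.006)^2 = €71,591.7606…
After €32,500.00 payment: €71,591.7606… − €32,500.00 = €39,091.7606…
Balance at month 5: €39,091.7606… × (1 + 0.006)^3 = €39,799.6427…
After €27,600.00 payment: €39,799.6427… − €27,600.00 = €12,199.6427…
Balance at month 12: €12,199.6427… × (1 + 0.006)^7 = €12,721.3434…
Penalty: 12 × 0.5% × €70,740.33 = €4,244.42…
Final settlement = outstanding balance + penalty = €12,721.3434… + €4,244.42… = €16,965.76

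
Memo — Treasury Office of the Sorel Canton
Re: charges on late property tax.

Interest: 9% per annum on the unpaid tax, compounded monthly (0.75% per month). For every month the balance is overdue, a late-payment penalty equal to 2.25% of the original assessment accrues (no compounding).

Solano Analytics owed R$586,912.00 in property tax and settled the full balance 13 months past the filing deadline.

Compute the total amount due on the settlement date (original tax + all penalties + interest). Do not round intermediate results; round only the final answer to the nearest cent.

R$818,454.92

Late-payment penalty: 13 × 2.25% × R$586,912.00 = R$171,671.76
Interest: R$586,912.00 × ((1 + 0.0075)^13 − 1) = R$586,912.00 × 0.1020104… = R$59,871.1569…
Total = R$586,912.00 + R$171,671.7600 + R$59,871.1569… = R$818,454.92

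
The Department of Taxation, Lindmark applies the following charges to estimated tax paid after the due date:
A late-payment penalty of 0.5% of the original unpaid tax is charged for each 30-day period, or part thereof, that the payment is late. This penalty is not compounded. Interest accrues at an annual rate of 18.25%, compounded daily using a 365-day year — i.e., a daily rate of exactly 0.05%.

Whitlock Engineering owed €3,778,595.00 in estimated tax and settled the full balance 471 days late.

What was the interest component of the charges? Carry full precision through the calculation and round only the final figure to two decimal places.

€1,003,091.90

Interest: €3,778,595.00 × ((1 + 0.0005)^471 − 1) = €3,778,595.00 × 0.26546690… = €1,003,091.8992…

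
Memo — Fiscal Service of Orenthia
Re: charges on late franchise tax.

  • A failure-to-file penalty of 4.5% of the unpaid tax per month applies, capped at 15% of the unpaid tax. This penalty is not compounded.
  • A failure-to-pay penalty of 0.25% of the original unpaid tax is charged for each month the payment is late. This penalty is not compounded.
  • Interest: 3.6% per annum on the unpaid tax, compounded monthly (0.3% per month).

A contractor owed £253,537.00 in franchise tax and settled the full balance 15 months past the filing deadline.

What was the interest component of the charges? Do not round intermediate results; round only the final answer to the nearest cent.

Interest: £253,537.00 × ((1 + 0.003)^15 − 1) = £253,537.00 × 0.0459574… = £11,651.9004…

£11,651.90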